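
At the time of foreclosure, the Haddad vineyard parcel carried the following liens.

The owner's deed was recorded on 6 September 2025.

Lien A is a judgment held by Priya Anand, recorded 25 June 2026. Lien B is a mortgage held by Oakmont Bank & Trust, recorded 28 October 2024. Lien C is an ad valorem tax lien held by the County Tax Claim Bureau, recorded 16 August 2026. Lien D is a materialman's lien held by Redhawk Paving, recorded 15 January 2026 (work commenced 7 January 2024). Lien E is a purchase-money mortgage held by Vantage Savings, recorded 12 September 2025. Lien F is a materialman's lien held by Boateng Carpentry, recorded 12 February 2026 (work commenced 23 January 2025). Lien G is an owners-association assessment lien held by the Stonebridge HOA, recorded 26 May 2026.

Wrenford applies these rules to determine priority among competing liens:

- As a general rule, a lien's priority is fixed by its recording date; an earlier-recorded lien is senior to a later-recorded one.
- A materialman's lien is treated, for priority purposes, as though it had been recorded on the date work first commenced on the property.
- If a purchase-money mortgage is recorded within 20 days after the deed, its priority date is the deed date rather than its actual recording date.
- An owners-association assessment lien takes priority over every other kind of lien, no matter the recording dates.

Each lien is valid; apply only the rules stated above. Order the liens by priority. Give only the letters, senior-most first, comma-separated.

G, D, B, F, E, A, C

Adjusting effective dates: D is treated as recorded 7 January 2024, the work-commencement date; E's effective date is the deed date, 6 September 2025; F relates back to 23 January 2025 (work commenced).
G is an owners-association assessment lien and takes priority over every other lien.
Among the remaining liens, by effective date: D (7 January 2024), B (28 October 2024), F (23 January 2025), E (6 September 2025), A (25 June 2026), C (16 August 2026).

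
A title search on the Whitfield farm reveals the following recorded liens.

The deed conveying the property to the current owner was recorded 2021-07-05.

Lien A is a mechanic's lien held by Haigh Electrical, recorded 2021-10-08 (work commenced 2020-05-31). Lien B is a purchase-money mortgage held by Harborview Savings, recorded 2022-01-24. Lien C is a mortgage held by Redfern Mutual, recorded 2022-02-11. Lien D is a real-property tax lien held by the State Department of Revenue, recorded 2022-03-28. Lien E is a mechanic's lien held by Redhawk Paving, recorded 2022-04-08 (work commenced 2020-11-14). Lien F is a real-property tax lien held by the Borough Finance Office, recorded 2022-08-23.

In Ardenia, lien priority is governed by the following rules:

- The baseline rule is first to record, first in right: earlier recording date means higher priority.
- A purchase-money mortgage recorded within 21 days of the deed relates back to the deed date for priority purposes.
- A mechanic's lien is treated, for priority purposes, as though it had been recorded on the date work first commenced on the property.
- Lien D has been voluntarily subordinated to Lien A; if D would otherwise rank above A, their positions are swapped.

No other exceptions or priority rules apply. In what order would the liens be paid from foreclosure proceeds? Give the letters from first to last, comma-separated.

Adjusting effective dates: A is treated as recorded 2020-05-31, the work-commencement date; B was recorded 203 days after the deed — beyond 21 days — so no relation-back applies; E relates back to 2020-11-14 (work commenced).
By effective date: A (2020-05-31), E (2020-11-14), B (2022-01-24), C (2022-02-11), D (2022-03-28), F (2022-08-23).
Since D is not senior to A, the subordination leaves the order unchanged.

A, E, B, C, D, F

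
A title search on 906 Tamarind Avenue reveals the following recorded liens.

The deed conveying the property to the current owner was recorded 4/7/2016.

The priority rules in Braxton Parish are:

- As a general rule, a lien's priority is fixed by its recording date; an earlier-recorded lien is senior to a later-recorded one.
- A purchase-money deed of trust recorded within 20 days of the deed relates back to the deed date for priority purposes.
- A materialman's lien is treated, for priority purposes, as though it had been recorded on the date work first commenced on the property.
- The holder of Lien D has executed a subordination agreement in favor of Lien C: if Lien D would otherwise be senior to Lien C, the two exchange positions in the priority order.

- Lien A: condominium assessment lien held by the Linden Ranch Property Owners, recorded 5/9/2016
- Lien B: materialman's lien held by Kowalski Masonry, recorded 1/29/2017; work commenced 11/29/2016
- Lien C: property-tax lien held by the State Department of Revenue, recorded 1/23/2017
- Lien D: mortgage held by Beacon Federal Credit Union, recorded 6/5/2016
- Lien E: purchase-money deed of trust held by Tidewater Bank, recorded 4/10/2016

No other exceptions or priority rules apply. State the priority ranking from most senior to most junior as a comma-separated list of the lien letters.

Adjusting effective dates: B is treated as recorded 11/29/2016, the work-commencement date; E relates back to the deed date 4/7/2016.
By effective date, earliest first: E (4/7/2016), A (5/9/2016), D (6/5/2016), B (11/29/2016), C (1/23/2017).
Because D would otherwise rank above C, the subordination swaps them.

E, A, C, B, D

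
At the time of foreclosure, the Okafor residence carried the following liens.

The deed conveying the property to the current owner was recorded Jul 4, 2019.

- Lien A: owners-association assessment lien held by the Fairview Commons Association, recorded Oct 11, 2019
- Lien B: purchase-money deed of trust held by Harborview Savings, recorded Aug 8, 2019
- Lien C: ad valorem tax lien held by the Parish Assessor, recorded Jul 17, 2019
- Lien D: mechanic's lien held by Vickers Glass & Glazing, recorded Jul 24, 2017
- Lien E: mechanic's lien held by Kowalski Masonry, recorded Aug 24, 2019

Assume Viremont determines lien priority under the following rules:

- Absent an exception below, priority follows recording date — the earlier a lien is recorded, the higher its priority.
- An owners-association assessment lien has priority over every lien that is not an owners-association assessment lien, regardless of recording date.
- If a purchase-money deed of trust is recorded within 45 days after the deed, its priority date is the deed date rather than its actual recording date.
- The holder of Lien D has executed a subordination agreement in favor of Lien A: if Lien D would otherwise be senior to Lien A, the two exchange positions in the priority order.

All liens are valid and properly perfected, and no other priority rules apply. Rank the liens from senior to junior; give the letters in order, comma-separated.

First, effective dates: B relates back to the deed date Jul 4, 2019.
A is an owners-association assessment lien, so it outranks all other liens regardless of date.
Among the remaining liens, by effective date: D (Jul 24, 2017), B (Jul 4, 2019), C (Jul 17, 2019), E (Aug 24, 2019).
D is already junior to A, so the subordination agreement changes nothing.

A, D, B, C, E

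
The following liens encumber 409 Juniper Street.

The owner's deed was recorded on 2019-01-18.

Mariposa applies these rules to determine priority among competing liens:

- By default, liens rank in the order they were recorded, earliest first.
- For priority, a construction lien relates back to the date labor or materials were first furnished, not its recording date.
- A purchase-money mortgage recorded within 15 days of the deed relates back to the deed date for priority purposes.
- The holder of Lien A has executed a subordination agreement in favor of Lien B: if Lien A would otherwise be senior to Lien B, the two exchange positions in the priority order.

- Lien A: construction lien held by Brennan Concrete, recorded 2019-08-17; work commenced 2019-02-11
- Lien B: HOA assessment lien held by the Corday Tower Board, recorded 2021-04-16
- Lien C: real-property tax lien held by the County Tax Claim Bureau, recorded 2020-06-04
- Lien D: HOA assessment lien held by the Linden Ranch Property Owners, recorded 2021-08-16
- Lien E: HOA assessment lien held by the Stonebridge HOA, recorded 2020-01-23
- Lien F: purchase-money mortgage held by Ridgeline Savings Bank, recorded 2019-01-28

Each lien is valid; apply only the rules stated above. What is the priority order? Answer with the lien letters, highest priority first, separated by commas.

F, B, E, C, A, D

Adjusting effective dates: A relates back to 2019-02-11 (work commenced); F's effective date is the deed date, 2019-01-18.
By effective date, earliest first: F (2019-01-18), A (2019-02-11), E (2020-01-23), C (2020-06-04), B (2021-04-16), D (2021-08-16).
A is senior to B before the subordination, so the two trade places.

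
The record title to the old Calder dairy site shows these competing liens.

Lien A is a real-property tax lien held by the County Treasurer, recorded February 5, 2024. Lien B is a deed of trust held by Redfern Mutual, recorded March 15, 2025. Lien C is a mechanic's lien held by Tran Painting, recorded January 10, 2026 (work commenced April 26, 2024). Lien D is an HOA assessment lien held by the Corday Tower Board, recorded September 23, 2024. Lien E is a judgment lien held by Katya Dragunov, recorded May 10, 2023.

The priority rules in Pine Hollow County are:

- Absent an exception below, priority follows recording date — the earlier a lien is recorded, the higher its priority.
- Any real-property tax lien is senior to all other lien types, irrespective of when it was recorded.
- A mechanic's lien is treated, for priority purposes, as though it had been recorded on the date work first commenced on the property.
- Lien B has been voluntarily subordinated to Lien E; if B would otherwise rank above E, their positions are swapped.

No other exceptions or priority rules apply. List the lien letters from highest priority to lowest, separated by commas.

A, E, C, D, B

Effective dates: C relates back to April 26, 2024 (work commenced).
A is a real-property tax lien, so it outranks all other liens regardless of date.
Among the remaining liens, by effective date: E (May 10, 2023), C (April 26, 2024), D (September 23, 2024), B (March 15, 2025).
Since B is not senior to E, the subordination leaves the order unchanged.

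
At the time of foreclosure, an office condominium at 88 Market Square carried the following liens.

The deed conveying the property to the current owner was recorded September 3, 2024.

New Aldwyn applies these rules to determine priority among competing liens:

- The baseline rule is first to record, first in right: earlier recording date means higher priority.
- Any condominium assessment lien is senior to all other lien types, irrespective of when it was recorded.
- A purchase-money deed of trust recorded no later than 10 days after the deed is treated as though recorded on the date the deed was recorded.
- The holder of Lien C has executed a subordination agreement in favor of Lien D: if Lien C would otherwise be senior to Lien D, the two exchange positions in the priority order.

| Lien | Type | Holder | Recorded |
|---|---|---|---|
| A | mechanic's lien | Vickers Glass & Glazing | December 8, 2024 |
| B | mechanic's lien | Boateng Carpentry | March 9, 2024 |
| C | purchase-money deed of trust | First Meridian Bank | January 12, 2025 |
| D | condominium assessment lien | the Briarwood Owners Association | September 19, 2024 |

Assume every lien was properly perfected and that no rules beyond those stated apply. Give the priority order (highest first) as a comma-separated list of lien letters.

D, B, A, C

First, effective dates: C was recorded 131 days after the deed, outside the 10-day window, so it keeps its recording date.
As a condominium assessment lien, D is senior to every other lien.
Ordering the rest by effective date: B (March 9, 2024), A (December 8, 2024), C (January 12, 2025).
Since C is not senior to D, the subordination leaves the order unchanged.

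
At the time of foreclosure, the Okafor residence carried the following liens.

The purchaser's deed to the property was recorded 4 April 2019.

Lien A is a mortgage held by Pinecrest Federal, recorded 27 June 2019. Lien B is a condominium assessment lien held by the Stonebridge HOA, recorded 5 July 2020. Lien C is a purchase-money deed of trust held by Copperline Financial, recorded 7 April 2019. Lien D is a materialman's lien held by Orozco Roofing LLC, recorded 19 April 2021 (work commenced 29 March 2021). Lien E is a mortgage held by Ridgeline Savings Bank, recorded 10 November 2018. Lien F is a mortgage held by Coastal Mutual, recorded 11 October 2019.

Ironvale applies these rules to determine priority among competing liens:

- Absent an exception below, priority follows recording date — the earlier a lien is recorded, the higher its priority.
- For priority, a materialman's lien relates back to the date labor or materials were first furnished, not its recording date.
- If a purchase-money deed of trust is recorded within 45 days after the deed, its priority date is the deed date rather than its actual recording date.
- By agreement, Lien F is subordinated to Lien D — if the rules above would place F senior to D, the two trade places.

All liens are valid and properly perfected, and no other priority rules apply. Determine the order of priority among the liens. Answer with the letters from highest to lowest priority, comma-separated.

E, C, A, D, B, F

Effective dates: C was recorded within the 45-day window, so its effective date is the deed date 4 April 2019; D is treated as recorded 29 March 2021, the work-commencement date.
Ordering by effective date: E (10 November 2018), C (4 April 2019), A (27 June 2019), F (11 October 2019), B (5 July 2020), D (29 March 2021).
F is senior to D before the subordination, so the two trade places.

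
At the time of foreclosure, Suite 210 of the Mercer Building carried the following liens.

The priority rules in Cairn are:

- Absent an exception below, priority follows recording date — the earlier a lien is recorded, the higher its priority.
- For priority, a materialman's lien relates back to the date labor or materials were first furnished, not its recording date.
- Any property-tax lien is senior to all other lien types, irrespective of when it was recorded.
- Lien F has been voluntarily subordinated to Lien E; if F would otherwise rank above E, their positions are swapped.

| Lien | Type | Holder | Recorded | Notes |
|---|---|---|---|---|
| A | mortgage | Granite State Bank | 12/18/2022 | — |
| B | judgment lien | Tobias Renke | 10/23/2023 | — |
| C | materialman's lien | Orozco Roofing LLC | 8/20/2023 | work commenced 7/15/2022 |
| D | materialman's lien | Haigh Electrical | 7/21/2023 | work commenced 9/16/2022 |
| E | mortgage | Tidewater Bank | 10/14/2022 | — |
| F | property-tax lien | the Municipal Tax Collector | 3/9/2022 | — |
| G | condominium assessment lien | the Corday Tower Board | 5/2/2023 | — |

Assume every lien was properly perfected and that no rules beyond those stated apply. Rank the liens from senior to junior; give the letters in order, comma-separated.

Adjusting effective dates: C is treated as recorded 7/15/2022, the work-commencement date; D's effective date is 9/16/2022, when work began.
F is a property-tax lien, so it outranks all other liens regardless of date.
Ordering the rest by effective date: C (7/15/2022), D (9/16/2022), E (10/14/2022), A (12/18/2022), G (5/2/2023), B (10/23/2023).
F would otherwise be senior to E, so under the subordination agreement F and E exchange positions.

E, C, D, F, A, G, B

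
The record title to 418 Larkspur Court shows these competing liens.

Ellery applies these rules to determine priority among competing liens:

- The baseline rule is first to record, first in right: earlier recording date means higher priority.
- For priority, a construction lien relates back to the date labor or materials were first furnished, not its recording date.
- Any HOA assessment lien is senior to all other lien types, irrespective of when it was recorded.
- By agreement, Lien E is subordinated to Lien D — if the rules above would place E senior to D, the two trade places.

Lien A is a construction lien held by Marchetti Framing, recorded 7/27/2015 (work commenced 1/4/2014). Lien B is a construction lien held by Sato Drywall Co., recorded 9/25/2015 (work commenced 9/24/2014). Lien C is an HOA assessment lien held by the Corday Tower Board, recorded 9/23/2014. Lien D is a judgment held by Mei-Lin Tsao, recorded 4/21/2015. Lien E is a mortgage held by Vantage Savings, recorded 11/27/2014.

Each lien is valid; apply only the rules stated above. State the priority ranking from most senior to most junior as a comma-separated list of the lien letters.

Effective dates: A's effective date is 1/4/2014, when work began; B relates back to 9/24/2014 (work commenced).
C, as an HOA assessment lien, has superpriority and ranks first.
Among the remaining liens, by effective date: A (1/4/2014), B (9/24/2014), E (11/27/2014), D (4/21/2015).
E would otherwise be senior to D, so under the subordination agreement E and D exchange positions.

C, A, B, D, E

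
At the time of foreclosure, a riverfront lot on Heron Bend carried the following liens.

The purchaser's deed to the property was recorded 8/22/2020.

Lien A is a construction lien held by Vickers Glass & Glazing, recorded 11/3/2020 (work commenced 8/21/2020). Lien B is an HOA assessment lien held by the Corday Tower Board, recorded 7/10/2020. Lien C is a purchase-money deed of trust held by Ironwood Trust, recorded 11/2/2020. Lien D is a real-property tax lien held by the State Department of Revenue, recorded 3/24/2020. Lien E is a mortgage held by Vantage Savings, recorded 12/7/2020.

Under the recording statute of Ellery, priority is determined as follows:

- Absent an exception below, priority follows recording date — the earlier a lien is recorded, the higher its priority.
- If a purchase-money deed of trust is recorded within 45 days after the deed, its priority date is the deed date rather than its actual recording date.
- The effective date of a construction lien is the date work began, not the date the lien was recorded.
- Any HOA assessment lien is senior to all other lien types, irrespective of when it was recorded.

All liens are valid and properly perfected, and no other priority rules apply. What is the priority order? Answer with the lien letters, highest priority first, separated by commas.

B, D, A, C, E

Effective dates after the stated exceptions: A is treated as recorded 8/21/2020, the work-commencement date; C was recorded 72 days after the deed — beyond 45 days — so no relation-back applies.
B is an HOA assessment lien and takes priority over every other lien.
Ordering the rest by effective date: D (3/24/2020), A (8/21/2020), C (11/2/2020), E (12/7/2020).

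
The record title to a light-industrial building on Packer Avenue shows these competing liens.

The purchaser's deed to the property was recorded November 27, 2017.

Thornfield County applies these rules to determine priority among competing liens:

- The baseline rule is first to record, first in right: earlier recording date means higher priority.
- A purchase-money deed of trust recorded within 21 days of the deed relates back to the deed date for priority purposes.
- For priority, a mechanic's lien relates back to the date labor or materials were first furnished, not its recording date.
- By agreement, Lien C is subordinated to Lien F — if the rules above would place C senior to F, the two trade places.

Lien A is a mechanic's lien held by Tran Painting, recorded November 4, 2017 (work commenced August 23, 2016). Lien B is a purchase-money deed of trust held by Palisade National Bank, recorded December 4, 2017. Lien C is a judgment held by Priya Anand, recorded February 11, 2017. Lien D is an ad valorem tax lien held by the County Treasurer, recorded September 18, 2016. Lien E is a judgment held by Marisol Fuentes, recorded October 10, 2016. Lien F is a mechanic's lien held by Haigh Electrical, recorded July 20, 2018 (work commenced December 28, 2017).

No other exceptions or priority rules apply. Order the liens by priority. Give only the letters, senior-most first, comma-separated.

First, effective dates: A relates back to August 23, 2016 (work commenced); B was recorded within the 21-day window, so its effective date is the deed date November 27, 2017; F is treated as recorded December 28, 2017, the work-commencement date.
By effective date, earliest first: A (August 23, 2016), D (September 18, 2016), E (October 10, 2016), C (February 11, 2017), B (November 27, 2017), F (December 28, 2017).
C would otherwise be senior to F, so under the subordination agreement C and F exchange positions.

A, D, E, F, B, C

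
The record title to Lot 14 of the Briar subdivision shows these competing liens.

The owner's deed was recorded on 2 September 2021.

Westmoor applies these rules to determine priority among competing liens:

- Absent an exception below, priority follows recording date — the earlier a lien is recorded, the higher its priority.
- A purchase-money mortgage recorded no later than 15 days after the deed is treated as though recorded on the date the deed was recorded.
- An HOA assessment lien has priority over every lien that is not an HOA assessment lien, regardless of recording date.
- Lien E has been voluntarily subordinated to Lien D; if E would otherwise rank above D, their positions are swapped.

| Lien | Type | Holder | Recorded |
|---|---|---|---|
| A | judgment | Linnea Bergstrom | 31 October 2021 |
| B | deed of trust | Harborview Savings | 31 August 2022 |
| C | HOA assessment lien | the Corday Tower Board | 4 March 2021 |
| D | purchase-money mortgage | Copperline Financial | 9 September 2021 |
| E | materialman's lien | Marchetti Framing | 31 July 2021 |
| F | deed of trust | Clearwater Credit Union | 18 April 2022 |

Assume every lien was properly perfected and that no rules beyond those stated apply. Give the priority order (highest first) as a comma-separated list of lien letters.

C, D, E, A, F, B

Adjusting effective dates: D was recorded within the 15-day window, so its effective date is the deed date 2 September 2021.
C, as an HOA assessment lien, has superpriority and ranks first.
Among the remaining liens, by effective date: E (31 July 2021), D (2 September 2021), A (31 October 2021), F (18 April 2022), B (31 August 2022).
Because E would otherwise rank above D, the subordination swaps them.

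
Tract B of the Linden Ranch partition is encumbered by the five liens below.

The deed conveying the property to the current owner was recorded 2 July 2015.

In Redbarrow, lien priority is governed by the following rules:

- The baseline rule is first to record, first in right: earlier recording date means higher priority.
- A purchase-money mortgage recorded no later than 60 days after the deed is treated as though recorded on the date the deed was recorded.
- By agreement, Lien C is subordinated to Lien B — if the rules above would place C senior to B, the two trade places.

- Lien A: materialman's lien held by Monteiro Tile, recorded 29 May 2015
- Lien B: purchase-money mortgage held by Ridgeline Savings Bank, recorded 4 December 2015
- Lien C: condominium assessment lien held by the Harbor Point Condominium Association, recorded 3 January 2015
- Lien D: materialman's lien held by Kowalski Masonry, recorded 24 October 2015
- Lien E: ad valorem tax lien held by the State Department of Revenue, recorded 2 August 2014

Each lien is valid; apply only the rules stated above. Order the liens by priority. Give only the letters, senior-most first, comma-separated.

Adjusting effective dates: B missed the 60-day window (155 days after the deed), so its recording date stands.
Sorted by effective date: E (2 August 2014), C (3 January 2015), A (29 May 2015), D (24 October 2015), B (4 December 2015).
Because C would otherwise rank above B, the subordination swaps them.

E, B, A, D, C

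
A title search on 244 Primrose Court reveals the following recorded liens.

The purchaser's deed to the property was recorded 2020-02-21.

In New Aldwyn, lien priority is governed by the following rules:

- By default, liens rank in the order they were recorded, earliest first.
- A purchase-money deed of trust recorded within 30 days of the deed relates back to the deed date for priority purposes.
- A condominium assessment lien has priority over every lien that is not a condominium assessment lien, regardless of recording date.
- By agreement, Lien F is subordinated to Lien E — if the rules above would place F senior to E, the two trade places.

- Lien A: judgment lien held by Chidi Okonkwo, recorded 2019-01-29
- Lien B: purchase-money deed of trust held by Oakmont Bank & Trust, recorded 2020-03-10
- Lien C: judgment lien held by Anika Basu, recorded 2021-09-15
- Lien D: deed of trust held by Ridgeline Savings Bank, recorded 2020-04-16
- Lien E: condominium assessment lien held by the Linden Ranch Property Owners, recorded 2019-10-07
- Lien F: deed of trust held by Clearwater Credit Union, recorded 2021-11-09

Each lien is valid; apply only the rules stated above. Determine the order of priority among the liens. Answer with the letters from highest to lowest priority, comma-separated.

Adjusting effective dates: B relates back to the deed date 2020-02-21.
As a condominium assessment lien, E is senior to every other lien.
The other liens, earliest effective date first: A (2019-01-29), B (2020-02-21), D (2020-04-16), C (2021-09-15), F (2021-11-09).
F already ranks below E; the subordination has no effect.

E, A, B, D, C, F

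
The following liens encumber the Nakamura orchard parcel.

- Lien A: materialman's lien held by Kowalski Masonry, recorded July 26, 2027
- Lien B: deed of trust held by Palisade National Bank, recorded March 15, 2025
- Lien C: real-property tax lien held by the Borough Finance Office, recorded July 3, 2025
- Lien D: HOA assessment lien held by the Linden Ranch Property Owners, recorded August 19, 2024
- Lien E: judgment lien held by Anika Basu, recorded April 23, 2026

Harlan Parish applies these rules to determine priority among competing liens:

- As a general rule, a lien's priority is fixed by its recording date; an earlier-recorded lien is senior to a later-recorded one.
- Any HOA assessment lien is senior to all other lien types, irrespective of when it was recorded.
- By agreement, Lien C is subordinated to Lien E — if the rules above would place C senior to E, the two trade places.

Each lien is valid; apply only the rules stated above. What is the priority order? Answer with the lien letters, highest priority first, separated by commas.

D, B, E, C, A

D, as an HOA assessment lien, has superpriority and ranks first.
Ordering the rest by effective date: B (March 15, 2025), C (July 3, 2025), E (April 23, 2026), A (July 26, 2027).
C is senior to E before the subordination, so the two trade places.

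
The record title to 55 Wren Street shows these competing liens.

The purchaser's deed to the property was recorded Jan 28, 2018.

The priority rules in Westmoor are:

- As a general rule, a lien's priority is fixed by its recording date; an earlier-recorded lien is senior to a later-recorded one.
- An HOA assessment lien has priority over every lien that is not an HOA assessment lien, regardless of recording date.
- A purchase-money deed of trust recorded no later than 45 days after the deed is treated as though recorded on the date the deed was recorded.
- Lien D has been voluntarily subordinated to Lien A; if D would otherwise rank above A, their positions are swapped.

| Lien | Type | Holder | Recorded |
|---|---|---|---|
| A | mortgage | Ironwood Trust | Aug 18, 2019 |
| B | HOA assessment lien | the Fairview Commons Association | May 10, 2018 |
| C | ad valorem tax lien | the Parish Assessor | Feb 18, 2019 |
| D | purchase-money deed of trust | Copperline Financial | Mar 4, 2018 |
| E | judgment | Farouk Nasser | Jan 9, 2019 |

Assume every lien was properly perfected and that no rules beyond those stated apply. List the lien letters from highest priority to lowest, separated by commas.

B, A, E, C, D

Effective dates after the stated exceptions: D's effective date is the deed date, Jan 28, 2018.
B is an HOA assessment lien and takes priority over every other lien.
Remaining liens by effective date: D (Jan 28, 2018), E (Jan 9, 2019), C (Feb 18, 2019), A (Aug 18, 2019).
Because D would otherwise rank above A, the subordination swaps them.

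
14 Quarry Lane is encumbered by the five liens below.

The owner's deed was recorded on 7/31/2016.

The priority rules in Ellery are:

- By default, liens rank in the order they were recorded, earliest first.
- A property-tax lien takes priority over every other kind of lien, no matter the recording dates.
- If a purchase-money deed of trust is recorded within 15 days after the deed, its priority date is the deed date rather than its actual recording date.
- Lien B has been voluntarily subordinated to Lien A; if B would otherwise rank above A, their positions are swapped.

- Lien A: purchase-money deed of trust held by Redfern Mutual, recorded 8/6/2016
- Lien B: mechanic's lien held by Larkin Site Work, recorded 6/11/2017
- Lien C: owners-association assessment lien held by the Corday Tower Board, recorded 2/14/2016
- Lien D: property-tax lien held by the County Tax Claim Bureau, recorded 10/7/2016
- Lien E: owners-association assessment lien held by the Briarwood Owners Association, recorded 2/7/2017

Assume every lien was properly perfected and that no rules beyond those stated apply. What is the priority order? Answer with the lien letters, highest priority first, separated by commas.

Effective dates after the stated exceptions: A's effective date is the deed date, 7/31/2016.
D is a property-tax lien and takes priority over every other lien.
The other liens, earliest effective date first: C (2/14/2016), A (7/31/2016), E (2/7/2017), B (6/11/2017).
B already ranks below A; the subordination has no effect.

D, C, A, E, B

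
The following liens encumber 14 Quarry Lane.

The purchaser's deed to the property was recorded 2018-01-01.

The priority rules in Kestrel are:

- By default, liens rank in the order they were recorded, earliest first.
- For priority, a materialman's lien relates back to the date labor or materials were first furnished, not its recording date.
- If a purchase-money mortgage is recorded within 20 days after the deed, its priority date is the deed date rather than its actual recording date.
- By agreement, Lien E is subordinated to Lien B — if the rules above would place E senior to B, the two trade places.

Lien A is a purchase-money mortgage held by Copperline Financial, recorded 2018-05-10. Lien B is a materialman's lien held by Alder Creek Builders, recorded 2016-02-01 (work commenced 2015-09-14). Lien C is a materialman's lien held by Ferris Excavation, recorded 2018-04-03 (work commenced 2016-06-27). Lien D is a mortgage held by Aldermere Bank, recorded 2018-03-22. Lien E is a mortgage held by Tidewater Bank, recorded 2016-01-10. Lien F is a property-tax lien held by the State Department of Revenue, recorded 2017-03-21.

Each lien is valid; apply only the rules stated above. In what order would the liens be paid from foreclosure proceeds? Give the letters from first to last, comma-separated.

Adjusting effective dates: A was recorded 129 days after the deed, outside the 20-day window, so it keeps its recording date; B is treated as recorded 2015-09-14, the work-commencement date; C is treated as recorded 2016-06-27, the work-commencement date.
Ordering by effective date: B (2015-09-14), E (2016-01-10), C (2016-06-27), F (2017-03-21), D (2018-03-22), A (2018-05-10).
Since E is not senior to B, the subordination leaves the order unchanged.

B, E, C, F, D, A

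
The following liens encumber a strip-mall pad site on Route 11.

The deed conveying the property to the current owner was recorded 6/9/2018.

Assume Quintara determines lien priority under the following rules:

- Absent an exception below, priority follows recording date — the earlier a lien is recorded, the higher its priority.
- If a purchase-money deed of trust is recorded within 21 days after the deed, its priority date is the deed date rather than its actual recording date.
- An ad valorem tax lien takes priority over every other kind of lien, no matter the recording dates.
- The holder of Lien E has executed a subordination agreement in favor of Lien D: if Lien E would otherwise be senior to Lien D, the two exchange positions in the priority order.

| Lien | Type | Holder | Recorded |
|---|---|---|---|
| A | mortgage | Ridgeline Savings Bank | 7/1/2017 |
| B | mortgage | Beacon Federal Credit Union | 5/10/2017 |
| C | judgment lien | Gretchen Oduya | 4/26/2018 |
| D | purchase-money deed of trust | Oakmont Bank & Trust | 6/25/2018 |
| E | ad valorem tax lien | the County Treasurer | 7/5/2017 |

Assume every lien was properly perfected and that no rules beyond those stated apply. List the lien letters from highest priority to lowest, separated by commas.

Adjusting effective dates: D's effective date is the deed date, 6/9/2018.
As an ad valorem tax lien, E is senior to every other lien.
The other liens, earliest effective date first: B (5/10/2017), A (7/1/2017), C (4/26/2018), D (6/9/2018).
E is senior to D before the subordination, so the two trade places.

D, B, A, C, E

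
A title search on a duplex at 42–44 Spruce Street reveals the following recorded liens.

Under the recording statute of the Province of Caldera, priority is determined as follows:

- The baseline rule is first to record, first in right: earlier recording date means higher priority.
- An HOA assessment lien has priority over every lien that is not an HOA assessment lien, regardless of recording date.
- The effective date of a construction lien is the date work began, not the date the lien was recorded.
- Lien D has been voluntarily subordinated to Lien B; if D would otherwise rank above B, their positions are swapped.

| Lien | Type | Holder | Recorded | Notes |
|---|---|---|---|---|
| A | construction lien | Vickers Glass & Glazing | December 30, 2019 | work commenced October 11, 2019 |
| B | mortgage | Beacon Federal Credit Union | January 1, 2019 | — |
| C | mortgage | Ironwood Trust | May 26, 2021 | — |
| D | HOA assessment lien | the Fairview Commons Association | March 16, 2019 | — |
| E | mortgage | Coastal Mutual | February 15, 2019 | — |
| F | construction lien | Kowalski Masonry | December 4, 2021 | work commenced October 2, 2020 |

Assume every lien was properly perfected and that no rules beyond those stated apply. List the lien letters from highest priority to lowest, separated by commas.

Effective dates after the stated exceptions: A's effective date is October 11, 2019, when work began; F is treated as recorded October 2, 2020, the work-commencement date.
D is an HOA assessment lien, so it outranks all other liens regardless of date.
Among the remaining liens, by effective date: B (January 1, 2019), E (February 15, 2019), A (October 11, 2019), F (October 2, 2020), C (May 26, 2021).
D is senior to B before the subordination, so the two trade places.

B, D, E, A, F, C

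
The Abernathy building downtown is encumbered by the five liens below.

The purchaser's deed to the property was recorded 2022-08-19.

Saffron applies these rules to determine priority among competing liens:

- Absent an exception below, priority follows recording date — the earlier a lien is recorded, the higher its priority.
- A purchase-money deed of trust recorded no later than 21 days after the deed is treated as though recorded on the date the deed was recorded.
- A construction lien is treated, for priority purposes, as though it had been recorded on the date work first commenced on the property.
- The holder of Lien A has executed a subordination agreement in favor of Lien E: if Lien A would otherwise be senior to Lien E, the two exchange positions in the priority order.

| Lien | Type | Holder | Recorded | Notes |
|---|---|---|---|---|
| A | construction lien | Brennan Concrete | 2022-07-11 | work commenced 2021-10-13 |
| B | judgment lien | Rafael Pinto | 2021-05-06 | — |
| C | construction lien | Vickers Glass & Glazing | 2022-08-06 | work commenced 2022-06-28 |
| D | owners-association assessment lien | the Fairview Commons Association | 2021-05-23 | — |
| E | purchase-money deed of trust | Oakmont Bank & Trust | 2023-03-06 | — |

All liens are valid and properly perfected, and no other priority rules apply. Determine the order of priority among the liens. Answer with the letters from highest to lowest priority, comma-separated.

Effective dates after the stated exceptions: A relates back to 2021-10-13 (work commenced); C relates back to 2022-06-28 (work commenced); E was recorded 199 days after the deed, outside the 21-day window, so it keeps its recording date.
By effective date: B (2021-05-06), D (2021-05-23), A (2021-10-13), C (2022-06-28), E (2023-03-06).
The subordination applies — A was senior to E — so A and E swap.

B, D, E, C, A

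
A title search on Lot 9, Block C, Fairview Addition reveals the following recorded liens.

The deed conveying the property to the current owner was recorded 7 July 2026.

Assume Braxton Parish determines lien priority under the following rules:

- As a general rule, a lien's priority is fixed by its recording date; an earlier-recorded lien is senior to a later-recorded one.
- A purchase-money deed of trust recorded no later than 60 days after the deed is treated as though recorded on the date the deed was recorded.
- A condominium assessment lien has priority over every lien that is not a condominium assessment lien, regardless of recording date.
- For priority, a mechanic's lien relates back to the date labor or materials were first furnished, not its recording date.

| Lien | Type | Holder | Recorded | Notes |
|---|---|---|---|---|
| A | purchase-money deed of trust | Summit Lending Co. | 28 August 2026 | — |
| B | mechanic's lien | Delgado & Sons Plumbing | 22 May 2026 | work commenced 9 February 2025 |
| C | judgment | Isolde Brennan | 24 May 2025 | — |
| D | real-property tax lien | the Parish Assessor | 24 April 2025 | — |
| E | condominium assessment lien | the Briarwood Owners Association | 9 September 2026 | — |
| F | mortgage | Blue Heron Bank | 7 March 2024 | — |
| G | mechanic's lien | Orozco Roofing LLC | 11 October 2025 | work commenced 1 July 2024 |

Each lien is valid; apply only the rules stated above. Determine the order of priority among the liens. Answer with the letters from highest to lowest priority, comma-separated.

Effective dates: A was recorded within the 60-day window, so its effective date is the deed date 7 July 2026; B is treated as recorded 9 February 2025, the work-commencement date; G relates back to 1 July 2024 (work commenced).
E, as a condominium assessment lien, has superpriority and ranks first.
The other liens, earliest effective date first: F (7 March 2024), G (1 July 2024), B (9 February 2025), D (24 April 2025), C (24 May 2025), A (7 July 2026).

E, F, G, B, D, C, A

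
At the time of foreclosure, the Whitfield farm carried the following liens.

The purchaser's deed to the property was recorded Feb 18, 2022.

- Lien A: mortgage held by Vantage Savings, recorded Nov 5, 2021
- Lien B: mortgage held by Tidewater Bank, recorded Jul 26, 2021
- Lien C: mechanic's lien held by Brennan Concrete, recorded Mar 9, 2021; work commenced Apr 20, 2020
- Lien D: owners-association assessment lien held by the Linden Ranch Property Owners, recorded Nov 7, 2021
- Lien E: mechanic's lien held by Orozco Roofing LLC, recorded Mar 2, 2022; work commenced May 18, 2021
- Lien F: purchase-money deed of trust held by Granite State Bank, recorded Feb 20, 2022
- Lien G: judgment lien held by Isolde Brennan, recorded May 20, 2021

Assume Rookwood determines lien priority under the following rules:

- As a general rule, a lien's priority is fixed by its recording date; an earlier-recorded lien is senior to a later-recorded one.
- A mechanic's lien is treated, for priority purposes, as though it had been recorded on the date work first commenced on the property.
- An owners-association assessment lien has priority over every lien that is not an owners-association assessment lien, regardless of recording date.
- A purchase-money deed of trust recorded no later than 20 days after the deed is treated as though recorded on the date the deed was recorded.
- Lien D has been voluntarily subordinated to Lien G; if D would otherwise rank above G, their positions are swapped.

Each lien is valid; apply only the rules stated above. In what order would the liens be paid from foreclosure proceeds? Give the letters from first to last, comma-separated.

G, C, E, D, B, A, F

First, effective dates: C's effective date is Apr 20, 2020, when work began; E relates back to May 18, 2021 (work commenced); F relates back to the deed date Feb 18, 2022.
As an owners-association assessment lien, D is senior to every other lien.
Remaining liens by effective date: C (Apr 20, 2020), E (May 18, 2021), G (May 20, 2021), B (Jul 26, 2021), A (Nov 5, 2021), F (Feb 18, 2022).
The subordination applies — D was senior to G — so D and G swap.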